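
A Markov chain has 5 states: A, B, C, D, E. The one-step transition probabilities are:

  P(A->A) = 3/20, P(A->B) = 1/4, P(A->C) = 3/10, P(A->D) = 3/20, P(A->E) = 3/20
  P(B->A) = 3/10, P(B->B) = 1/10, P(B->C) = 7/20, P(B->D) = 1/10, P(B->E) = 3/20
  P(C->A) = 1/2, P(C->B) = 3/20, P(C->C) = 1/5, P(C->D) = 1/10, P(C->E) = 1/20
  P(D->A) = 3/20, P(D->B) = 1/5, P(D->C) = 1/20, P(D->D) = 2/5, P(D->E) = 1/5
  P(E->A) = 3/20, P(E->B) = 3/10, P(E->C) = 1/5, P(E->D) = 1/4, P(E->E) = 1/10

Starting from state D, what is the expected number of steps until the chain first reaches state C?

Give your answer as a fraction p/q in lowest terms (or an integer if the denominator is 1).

Answer: 64400/11677

Derivation:
Let h_i = expected steps to first reach C from state i.
Boundary: h_C = 0.
First-step equations for the other states:
  h_A = 1 + 3/20*h_A + 1/4*h_B + 3/10*h_C + 3/20*h_D + 3/20*h_E
  h_B = 1 + 3/10*h_A + 1/10*h_B + 7/20*h_C + 1/10*h_D + 3/20*h_E
  h_D = 1 + 3/20*h_A + 1/5*h_B + 1/20*h_C + 2/5*h_D + 1/5*h_E
  h_E = 1 + 3/20*h_A + 3/10*h_B + 1/5*h_C + 1/4*h_D + 1/10*h_E

Substituting h_C = 0 and rearranging gives the linear system (I - Q) h = 1:
  [17/20, -1/4, -3/20, -3/20] . (h_A, h_B, h_D, h_E) = 1
  [-3/10, 9/10, -1/10, -3/20] . (h_A, h_B, h_D, h_E) = 1
  [-3/20, -1/5, 3/5, -1/5] . (h_A, h_B, h_D, h_E) = 1
  [-3/20, -3/10, -1/4, 9/10] . (h_A, h_B, h_D, h_E) = 1

Solving yields:
  h_A = 47860/11677
  h_B = 45060/11677
  h_D = 64400/11677
  h_E = 53860/11677

Starting state is D, so the expected hitting time is h_D = 64400/11677.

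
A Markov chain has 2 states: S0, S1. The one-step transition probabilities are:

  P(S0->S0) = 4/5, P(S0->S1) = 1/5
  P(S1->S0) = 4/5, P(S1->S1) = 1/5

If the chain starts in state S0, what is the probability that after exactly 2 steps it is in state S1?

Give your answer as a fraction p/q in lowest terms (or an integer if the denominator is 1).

Answer: 1/5

Derivation:
Computing P^2 by repeated multiplication:
P^1 =
  S0: [4/5, 1/5]
  S1: [4/5, 1/5]
P^2 =
  S0: [4/5, 1/5]
  S1: [4/5, 1/5]

(P^2)[S0 -> S1] = 1/5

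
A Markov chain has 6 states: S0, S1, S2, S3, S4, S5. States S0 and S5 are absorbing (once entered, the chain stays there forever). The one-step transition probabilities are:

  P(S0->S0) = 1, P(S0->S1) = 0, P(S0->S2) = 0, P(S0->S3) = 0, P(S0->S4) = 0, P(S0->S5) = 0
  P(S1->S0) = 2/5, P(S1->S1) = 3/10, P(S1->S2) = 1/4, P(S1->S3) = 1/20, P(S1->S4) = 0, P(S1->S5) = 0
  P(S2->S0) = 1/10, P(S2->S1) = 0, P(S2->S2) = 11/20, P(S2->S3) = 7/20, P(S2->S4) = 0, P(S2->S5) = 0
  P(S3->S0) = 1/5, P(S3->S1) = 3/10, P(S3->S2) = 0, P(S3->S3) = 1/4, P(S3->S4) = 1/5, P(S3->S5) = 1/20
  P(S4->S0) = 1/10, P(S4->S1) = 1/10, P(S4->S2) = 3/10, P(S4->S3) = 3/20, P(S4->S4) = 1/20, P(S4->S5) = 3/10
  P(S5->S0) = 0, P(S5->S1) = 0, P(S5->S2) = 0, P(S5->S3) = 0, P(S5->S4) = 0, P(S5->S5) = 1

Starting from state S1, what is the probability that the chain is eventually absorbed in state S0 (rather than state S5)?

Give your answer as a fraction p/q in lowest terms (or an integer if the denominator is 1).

Answer: 12393/13339

Derivation:
Let a_i = P(absorbed in S0 | start in state i).
Boundary conditions: a_S0 = 1, a_S5 = 0.
For each transient state i, a_i = sum_j P(i->j) * a_j:
  a_S1 = 2/5*a_S0 + 3/10*a_S1 + 1/4*a_S2 + 1/20*a_S3 + 0*a_S4 + 0*a_S5
  a_S2 = 1/10*a_S0 + 0*a_S1 + 11/20*a_S2 + 7/20*a_S3 + 0*a_S4 + 0*a_S5
  a_S3 = 1/5*a_S0 + 3/10*a_S1 + 0*a_S2 + 1/4*a_S3 + 1/5*a_S4 + 1/20*a_S5
  a_S4 = 1/10*a_S0 + 1/10*a_S1 + 3/10*a_S2 + 3/20*a_S3 + 1/20*a_S4 + 3/10*a_S5

Substituting a_S0 = 1 and a_S5 = 0, rearrange to (I - Q) a = r where r[i] = P(i -> S0):
  [7/10, -1/4, -1/20, 0] . (a_S1, a_S2, a_S3, a_S4) = 2/5
  [0, 9/20, -7/20, 0] . (a_S1, a_S2, a_S3, a_S4) = 1/10
  [-3/10, 0, 3/4, -1/5] . (a_S1, a_S2, a_S3, a_S4) = 1/5
  [-1/10, -3/10, -3/20, 19/20] . (a_S1, a_S2, a_S3, a_S4) = 1/10

Solving yields:
  a_S1 = 12393/13339
  a_S2 = 11232/13339
  a_S3 = 10630/13339
  a_S4 = 7934/13339

Starting state is S1, so the absorption probability is a_S1 = 12393/13339.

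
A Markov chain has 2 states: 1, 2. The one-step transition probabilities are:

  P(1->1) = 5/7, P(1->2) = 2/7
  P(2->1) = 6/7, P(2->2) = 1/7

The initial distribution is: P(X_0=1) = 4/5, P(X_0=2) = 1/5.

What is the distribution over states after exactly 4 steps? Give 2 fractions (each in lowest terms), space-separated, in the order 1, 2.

Propagating the distribution step by step (d_{t+1} = d_t * P):
d_0 = (1=4/5, 2=1/5)
  d_1[1] = 4/5*5/7 + 1/5*6/7 = 26/35
  d_1[2] = 4/5*2/7 + 1/5*1/7 = 9/35
d_1 = (1=26/35, 2=9/35)
  d_2[1] = 26/35*5/7 + 9/35*6/7 = 184/245
  d_2[2] = 26/35*2/7 + 9/35*1/7 = 61/245
d_2 = (1=184/245, 2=61/245)
  d_3[1] = 184/245*5/7 + 61/245*6/7 = 1286/1715
  d_3[2] = 184/245*2/7 + 61/245*1/7 = 429/1715
d_3 = (1=1286/1715, 2=429/1715)
  d_4[1] = 1286/1715*5/7 + 429/1715*6/7 = 9004/12005
  d_4[2] = 1286/1715*2/7 + 429/1715*1/7 = 3001/12005
d_4 = (1=9004/12005, 2=3001/12005)

Answer: 9004/12005 3001/12005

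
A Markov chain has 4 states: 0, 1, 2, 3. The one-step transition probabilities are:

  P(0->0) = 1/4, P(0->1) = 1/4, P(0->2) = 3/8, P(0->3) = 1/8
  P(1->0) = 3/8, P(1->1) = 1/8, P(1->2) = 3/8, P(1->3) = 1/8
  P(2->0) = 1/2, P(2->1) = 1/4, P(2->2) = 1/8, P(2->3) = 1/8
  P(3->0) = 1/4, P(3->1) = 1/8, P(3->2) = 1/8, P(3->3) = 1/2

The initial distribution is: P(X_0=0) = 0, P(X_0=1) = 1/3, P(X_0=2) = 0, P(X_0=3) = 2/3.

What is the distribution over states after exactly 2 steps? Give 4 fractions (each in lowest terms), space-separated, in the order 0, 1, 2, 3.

Answer: 61/192 3/16 11/48 17/64

Derivation:
Propagating the distribution step by step (d_{t+1} = d_t * P):
d_0 = (0=0, 1=1/3, 2=0, 3=2/3)
  d_1[0] = 0*1/4 + 1/3*3/8 + 0*1/2 + 2/3*1/4 = 7/24
  d_1[1] = 0*1/4 + 1/3*1/8 + 0*1/4 + 2/3*1/8 = 1/8
  d_1[2] = 0*3/8 + 1/3*3/8 + 0*1/8 + 2/3*1/8 = 5/24
  d_1[3] = 0*1/8 + 1/3*1/8 + 0*1/8 + 2/3*1/2 = 3/8
d_1 = (0=7/24, 1=1/8, 2=5/24, 3=3/8)
  d_2[0] = 7/24*1/4 + 1/8*3/8 + 5/24*1/2 + 3/8*1/4 = 61/192
  d_2[1] = 7/24*1/4 + 1/8*1/8 + 5/24*1/4 + 3/8*1/8 = 3/16
  d_2[2] = 7/24*3/8 + 1/8*3/8 + 5/24*1/8 + 3/8*1/8 = 11/48
  d_2[3] = 7/24*1/8 + 1/8*1/8 + 5/24*1/8 + 3/8*1/2 = 17/64
d_2 = (0=61/192, 1=3/16, 2=11/48, 3=17/64)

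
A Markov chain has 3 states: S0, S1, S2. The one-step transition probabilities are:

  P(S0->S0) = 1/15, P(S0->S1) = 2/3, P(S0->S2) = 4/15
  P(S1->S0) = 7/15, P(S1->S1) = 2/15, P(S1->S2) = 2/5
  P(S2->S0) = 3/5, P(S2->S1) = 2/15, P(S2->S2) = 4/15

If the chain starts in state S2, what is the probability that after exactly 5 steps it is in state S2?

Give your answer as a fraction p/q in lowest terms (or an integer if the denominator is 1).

Computing P^5 by repeated multiplication:
P^1 =
  S0: [1/15, 2/3, 4/15]
  S1: [7/15, 2/15, 2/5]
  S2: [3/5, 2/15, 4/15]
P^2 =
  S0: [107/225, 38/225, 16/45]
  S1: [1/3, 86/225, 64/225]
  S2: [59/225, 34/75, 64/225]
P^3 =
  S0: [1093/3375, 1306/3375, 976/3375]
  S1: [1253/3375, 14/45, 1072/3375]
  S2: [1349/3375, 922/3375, 368/1125]
P^4 =
  S0: [19019/50625, 15494/50625, 16112/50625]
  S1: [18251/50625, 16774/50625, 208/675]
  S2: [219/625, 17542/50625, 15344/50625]
P^5 =
  S0: [54497/151875, 253402/759375, 233488/759375]
  S1: [92023/253125, 247258/759375, 236048/759375]
  S2: [278629/759375, 3002/9375, 237584/759375]

(P^5)[S2 -> S2] = 237584/759375

Answer: 237584/759375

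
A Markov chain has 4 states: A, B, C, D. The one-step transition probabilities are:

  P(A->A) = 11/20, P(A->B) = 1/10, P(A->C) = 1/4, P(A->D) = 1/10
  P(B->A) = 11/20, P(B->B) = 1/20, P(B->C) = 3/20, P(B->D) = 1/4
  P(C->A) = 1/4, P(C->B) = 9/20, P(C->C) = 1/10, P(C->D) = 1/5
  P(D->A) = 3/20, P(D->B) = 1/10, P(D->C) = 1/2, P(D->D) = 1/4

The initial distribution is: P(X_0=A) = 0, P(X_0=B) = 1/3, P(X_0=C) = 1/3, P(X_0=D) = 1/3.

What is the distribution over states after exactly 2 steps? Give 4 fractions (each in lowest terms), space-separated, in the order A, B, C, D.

Propagating the distribution step by step (d_{t+1} = d_t * P):
d_0 = (A=0, B=1/3, C=1/3, D=1/3)
  d_1[A] = 0*11/20 + 1/3*11/20 + 1/3*1/4 + 1/3*3/20 = 19/60
  d_1[B] = 0*1/10 + 1/3*1/20 + 1/3*9/20 + 1/3*1/10 = 1/5
  d_1[C] = 0*1/4 + 1/3*3/20 + 1/3*1/10 + 1/3*1/2 = 1/4
  d_1[D] = 0*1/10 + 1/3*1/4 + 1/3*1/5 + 1/3*1/4 = 7/30
d_1 = (A=19/60, B=1/5, C=1/4, D=7/30)
  d_2[A] = 19/60*11/20 + 1/5*11/20 + 1/4*1/4 + 7/30*3/20 = 229/600
  d_2[B] = 19/60*1/10 + 1/5*1/20 + 1/4*9/20 + 7/30*1/10 = 71/400
  d_2[C] = 19/60*1/4 + 1/5*3/20 + 1/4*1/10 + 7/30*1/2 = 301/1200
  d_2[D] = 19/60*1/10 + 1/5*1/4 + 1/4*1/5 + 7/30*1/4 = 19/100
d_2 = (A=229/600, B=71/400, C=301/1200, D=19/100)

Answer: 229/600 71/400 301/1200 19/100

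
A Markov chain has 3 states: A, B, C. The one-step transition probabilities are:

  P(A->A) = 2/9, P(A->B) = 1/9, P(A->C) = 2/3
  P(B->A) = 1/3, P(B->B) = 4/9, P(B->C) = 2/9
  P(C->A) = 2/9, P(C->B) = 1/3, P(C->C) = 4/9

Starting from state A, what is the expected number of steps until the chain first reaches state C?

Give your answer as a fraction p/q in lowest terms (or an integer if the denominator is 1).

Let h_i = expected steps to first reach C from state i.
Boundary: h_C = 0.
First-step equations for the other states:
  h_A = 1 + 2/9*h_A + 1/9*h_B + 2/3*h_C
  h_B = 1 + 1/3*h_A + 4/9*h_B + 2/9*h_C

Substituting h_C = 0 and rearranging gives the linear system (I - Q) h = 1:
  [7/9, -1/9] . (h_A, h_B) = 1
  [-1/3, 5/9] . (h_A, h_B) = 1

Solving yields:
  h_A = 27/16
  h_B = 45/16

Starting state is A, so the expected hitting time is h_A = 27/16.

Answer: 27/16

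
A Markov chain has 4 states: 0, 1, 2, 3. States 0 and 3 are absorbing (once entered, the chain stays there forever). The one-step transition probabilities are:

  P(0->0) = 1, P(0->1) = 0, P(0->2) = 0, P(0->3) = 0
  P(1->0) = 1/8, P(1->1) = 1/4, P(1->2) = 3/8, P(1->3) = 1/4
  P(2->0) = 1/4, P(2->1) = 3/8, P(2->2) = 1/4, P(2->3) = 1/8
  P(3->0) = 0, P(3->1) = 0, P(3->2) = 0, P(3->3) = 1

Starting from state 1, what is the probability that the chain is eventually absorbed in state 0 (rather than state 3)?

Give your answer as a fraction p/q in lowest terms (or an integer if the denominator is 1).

Answer: 4/9

Derivation:
Let a_i = P(absorbed in 0 | start in state i).
Boundary conditions: a_0 = 1, a_3 = 0.
For each transient state i, a_i = sum_j P(i->j) * a_j:
  a_1 = 1/8*a_0 + 1/4*a_1 + 3/8*a_2 + 1/4*a_3
  a_2 = 1/4*a_0 + 3/8*a_1 + 1/4*a_2 + 1/8*a_3

Substituting a_0 = 1 and a_3 = 0, rearrange to (I - Q) a = r where r[i] = P(i -> 0):
  [3/4, -3/8] . (a_1, a_2) = 1/8
  [-3/8, 3/4] . (a_1, a_2) = 1/4

Solving yields:
  a_1 = 4/9
  a_2 = 5/9

Starting state is 1, so the absorption probability is a_1 = 4/9.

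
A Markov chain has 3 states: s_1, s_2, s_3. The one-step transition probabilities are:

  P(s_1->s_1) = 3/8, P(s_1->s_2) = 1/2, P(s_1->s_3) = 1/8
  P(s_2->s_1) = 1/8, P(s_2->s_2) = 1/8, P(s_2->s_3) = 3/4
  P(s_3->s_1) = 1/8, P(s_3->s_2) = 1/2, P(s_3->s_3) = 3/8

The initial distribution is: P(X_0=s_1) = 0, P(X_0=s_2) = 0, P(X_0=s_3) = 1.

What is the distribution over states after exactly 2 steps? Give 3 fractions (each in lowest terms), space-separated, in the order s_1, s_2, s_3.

Propagating the distribution step by step (d_{t+1} = d_t * P):
d_0 = (s_1=0, s_2=0, s_3=1)
  d_1[s_1] = 0*3/8 + 0*1/8 + 1*1/8 = 1/8
  d_1[s_2] = 0*1/2 + 0*1/8 + 1*1/2 = 1/2
  d_1[s_3] = 0*1/8 + 0*3/4 + 1*3/8 = 3/8
d_1 = (s_1=1/8, s_2=1/2, s_3=3/8)
  d_2[s_1] = 1/8*3/8 + 1/2*1/8 + 3/8*1/8 = 5/32
  d_2[s_2] = 1/8*1/2 + 1/2*1/8 + 3/8*1/2 = 5/16
  d_2[s_3] = 1/8*1/8 + 1/2*3/4 + 3/8*3/8 = 17/32
d_2 = (s_1=5/32, s_2=5/16, s_3=17/32)

Answer: 5/32 5/16 17/32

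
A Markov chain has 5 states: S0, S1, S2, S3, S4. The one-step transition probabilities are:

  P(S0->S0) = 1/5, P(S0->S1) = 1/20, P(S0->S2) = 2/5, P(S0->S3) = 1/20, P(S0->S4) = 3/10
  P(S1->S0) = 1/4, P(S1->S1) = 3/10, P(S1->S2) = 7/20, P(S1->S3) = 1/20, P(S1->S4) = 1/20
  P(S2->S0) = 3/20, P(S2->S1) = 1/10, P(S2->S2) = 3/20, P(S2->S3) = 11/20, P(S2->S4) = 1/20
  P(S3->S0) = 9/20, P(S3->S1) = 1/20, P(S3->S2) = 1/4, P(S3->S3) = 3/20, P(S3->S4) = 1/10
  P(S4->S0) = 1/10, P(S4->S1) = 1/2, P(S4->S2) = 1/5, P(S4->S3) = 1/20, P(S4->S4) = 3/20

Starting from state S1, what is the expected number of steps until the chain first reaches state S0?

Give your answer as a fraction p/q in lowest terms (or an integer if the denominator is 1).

Let h_i = expected steps to first reach S0 from state i.
Boundary: h_S0 = 0.
First-step equations for the other states:
  h_S1 = 1 + 1/4*h_S0 + 3/10*h_S1 + 7/20*h_S2 + 1/20*h_S3 + 1/20*h_S4
  h_S2 = 1 + 3/20*h_S0 + 1/10*h_S1 + 3/20*h_S2 + 11/20*h_S3 + 1/20*h_S4
  h_S3 = 1 + 9/20*h_S0 + 1/20*h_S1 + 1/4*h_S2 + 3/20*h_S3 + 1/10*h_S4
  h_S4 = 1 + 1/10*h_S0 + 1/2*h_S1 + 1/5*h_S2 + 1/20*h_S3 + 3/20*h_S4

Substituting h_S0 = 0 and rearranging gives the linear system (I - Q) h = 1:
  [7/10, -7/20, -1/20, -1/20] . (h_S1, h_S2, h_S3, h_S4) = 1
  [-1/10, 17/20, -11/20, -1/20] . (h_S1, h_S2, h_S3, h_S4) = 1
  [-1/20, -1/4, 17/20, -1/10] . (h_S1, h_S2, h_S3, h_S4) = 1
  [-1/2, -1/5, -1/20, 17/20] . (h_S1, h_S2, h_S3, h_S4) = 1

Solving yields:
  h_S1 = 5444/1383
  h_S2 = 5416/1383
  h_S3 = 4288/1383
  h_S4 = 6356/1383

Starting state is S1, so the expected hitting time is h_S1 = 5444/1383.

Answer: 5444/1383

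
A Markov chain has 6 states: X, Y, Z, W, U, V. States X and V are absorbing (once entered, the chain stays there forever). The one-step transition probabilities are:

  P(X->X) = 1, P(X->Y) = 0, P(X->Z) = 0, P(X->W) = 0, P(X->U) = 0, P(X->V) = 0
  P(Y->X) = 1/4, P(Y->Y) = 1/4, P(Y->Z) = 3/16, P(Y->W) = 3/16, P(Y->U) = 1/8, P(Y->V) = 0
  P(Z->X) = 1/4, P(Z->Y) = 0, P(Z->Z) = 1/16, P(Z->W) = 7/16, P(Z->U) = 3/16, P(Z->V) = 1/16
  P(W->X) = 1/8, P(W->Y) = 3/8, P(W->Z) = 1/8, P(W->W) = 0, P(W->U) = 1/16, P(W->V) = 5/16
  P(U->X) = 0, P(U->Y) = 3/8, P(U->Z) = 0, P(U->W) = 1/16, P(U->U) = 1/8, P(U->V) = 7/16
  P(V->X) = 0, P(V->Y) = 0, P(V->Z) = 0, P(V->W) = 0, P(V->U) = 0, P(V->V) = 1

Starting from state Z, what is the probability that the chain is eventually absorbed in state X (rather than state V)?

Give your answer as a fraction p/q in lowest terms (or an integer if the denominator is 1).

Answer: 2486/4643

Derivation:
Let a_i = P(absorbed in X | start in state i).
Boundary conditions: a_X = 1, a_V = 0.
For each transient state i, a_i = sum_j P(i->j) * a_j:
  a_Y = 1/4*a_X + 1/4*a_Y + 3/16*a_Z + 3/16*a_W + 1/8*a_U + 0*a_V
  a_Z = 1/4*a_X + 0*a_Y + 1/16*a_Z + 7/16*a_W + 3/16*a_U + 1/16*a_V
  a_W = 1/8*a_X + 3/8*a_Y + 1/8*a_Z + 0*a_W + 1/16*a_U + 5/16*a_V
  a_U = 0*a_X + 3/8*a_Y + 0*a_Z + 1/16*a_W + 1/8*a_U + 7/16*a_V

Substituting a_X = 1 and a_V = 0, rearrange to (I - Q) a = r where r[i] = P(i -> X):
  [3/4, -3/16, -3/16, -1/8] . (a_Y, a_Z, a_W, a_U) = 1/4
  [0, 15/16, -7/16, -3/16] . (a_Y, a_Z, a_W, a_U) = 1/4
  [-3/8, -1/8, 1, -1/16] . (a_Y, a_Z, a_W, a_U) = 1/8
  [-3/8, 0, -1/16, 7/8] . (a_Y, a_Z, a_W, a_U) = 0

Solving yields:
  a_Y = 2921/4643
  a_Z = 2486/4643
  a_W = 2074/4643
  a_U = 1400/4643

Starting state is Z, so the absorption probability is a_Z = 2486/4643.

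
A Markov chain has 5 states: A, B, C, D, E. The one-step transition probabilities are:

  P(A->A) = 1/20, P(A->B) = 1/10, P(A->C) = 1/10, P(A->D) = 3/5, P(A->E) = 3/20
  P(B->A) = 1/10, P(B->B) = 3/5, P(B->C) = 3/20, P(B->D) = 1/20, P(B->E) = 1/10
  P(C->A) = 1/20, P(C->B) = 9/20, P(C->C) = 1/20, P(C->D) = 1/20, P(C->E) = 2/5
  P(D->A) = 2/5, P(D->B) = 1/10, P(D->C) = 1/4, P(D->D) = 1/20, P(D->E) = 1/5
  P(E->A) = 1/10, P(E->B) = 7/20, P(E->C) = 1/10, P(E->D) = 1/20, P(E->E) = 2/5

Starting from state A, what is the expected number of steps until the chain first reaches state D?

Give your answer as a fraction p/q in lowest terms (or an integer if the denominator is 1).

Let h_i = expected steps to first reach D from state i.
Boundary: h_D = 0.
First-step equations for the other states:
  h_A = 1 + 1/20*h_A + 1/10*h_B + 1/10*h_C + 3/5*h_D + 3/20*h_E
  h_B = 1 + 1/10*h_A + 3/5*h_B + 3/20*h_C + 1/20*h_D + 1/10*h_E
  h_C = 1 + 1/20*h_A + 9/20*h_B + 1/20*h_C + 1/20*h_D + 2/5*h_E
  h_E = 1 + 1/10*h_A + 7/20*h_B + 1/10*h_C + 1/20*h_D + 2/5*h_E

Substituting h_D = 0 and rearranging gives the linear system (I - Q) h = 1:
  [19/20, -1/10, -1/10, -3/20] . (h_A, h_B, h_C, h_E) = 1
  [-1/10, 2/5, -3/20, -1/10] . (h_A, h_B, h_C, h_E) = 1
  [-1/20, -9/20, 19/20, -2/5] . (h_A, h_B, h_C, h_E) = 1
  [-1/10, -7/20, -1/10, 3/5] . (h_A, h_B, h_C, h_E) = 1

Solving yields:
  h_A = 62500/13047
  h_B = 43860/4349
  h_C = 134660/13047
  h_E = 131360/13047

Starting state is A, so the expected hitting time is h_A = 62500/13047.

Answer: 62500/13047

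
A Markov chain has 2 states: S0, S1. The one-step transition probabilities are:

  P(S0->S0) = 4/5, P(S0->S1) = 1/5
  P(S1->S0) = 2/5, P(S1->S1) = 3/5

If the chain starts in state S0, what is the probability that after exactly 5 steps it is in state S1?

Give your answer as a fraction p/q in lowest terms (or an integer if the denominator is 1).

Answer: 1031/3125

Derivation:
Computing P^5 by repeated multiplication:
P^1 =
  S0: [4/5, 1/5]
  S1: [2/5, 3/5]
P^2 =
  S0: [18/25, 7/25]
  S1: [14/25, 11/25]
P^3 =
  S0: [86/125, 39/125]
  S1: [78/125, 47/125]
P^4 =
  S0: [422/625, 203/625]
  S1: [406/625, 219/625]
P^5 =
  S0: [2094/3125, 1031/3125]
  S1: [2062/3125, 1063/3125]

(P^5)[S0 -> S1] = 1031/3125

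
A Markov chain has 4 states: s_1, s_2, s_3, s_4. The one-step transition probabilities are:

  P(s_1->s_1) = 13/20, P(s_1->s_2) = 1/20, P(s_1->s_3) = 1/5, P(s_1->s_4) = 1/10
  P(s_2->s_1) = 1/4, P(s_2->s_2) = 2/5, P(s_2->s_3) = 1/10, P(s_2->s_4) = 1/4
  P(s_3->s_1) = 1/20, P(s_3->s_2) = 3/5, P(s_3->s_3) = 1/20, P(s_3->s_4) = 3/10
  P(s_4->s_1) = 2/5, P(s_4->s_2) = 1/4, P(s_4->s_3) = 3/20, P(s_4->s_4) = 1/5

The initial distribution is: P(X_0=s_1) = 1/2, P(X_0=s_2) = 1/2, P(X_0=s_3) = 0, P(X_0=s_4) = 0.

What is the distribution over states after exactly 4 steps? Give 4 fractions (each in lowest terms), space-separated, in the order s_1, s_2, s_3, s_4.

Answer: 133167/320000 10191/40000 46029/320000 14819/80000

Derivation:
Propagating the distribution step by step (d_{t+1} = d_t * P):
d_0 = (s_1=1/2, s_2=1/2, s_3=0, s_4=0)
  d_1[s_1] = 1/2*13/20 + 1/2*1/4 + 0*1/20 + 0*2/5 = 9/20
  d_1[s_2] = 1/2*1/20 + 1/2*2/5 + 0*3/5 + 0*1/4 = 9/40
  d_1[s_3] = 1/2*1/5 + 1/2*1/10 + 0*1/20 + 0*3/20 = 3/20
  d_1[s_4] = 1/2*1/10 + 1/2*1/4 + 0*3/10 + 0*1/5 = 7/40
d_1 = (s_1=9/20, s_2=9/40, s_3=3/20, s_4=7/40)
  d_2[s_1] = 9/20*13/20 + 9/40*1/4 + 3/20*1/20 + 7/40*2/5 = 341/800
  d_2[s_2] = 9/20*1/20 + 9/40*2/5 + 3/20*3/5 + 7/40*1/4 = 197/800
  d_2[s_3] = 9/20*1/5 + 9/40*1/10 + 3/20*1/20 + 7/40*3/20 = 117/800
  d_2[s_4] = 9/20*1/10 + 9/40*1/4 + 3/20*3/10 + 7/40*1/5 = 29/160
d_2 = (s_1=341/800, s_2=197/800, s_3=117/800, s_4=29/160)
  d_3[s_1] = 341/800*13/20 + 197/800*1/4 + 117/800*1/20 + 29/160*2/5 = 1339/3200
  d_3[s_2] = 341/800*1/20 + 197/800*2/5 + 117/800*3/5 + 29/160*1/4 = 2023/8000
  d_3[s_3] = 341/800*1/5 + 197/800*1/10 + 117/800*1/20 + 29/160*3/20 = 231/1600
  d_3[s_4] = 341/800*1/10 + 197/800*1/4 + 117/800*3/10 + 29/160*1/5 = 2949/16000
d_3 = (s_1=1339/3200, s_2=2023/8000, s_3=231/1600, s_4=2949/16000)
  d_4[s_1] = 1339/3200*13/20 + 2023/8000*1/4 + 231/1600*1/20 + 2949/16000*2/5 = 133167/320000
  d_4[s_2] = 1339/3200*1/20 + 2023/8000*2/5 + 231/1600*3/5 + 2949/16000*1/4 = 10191/40000
  d_4[s_3] = 1339/3200*1/5 + 2023/8000*1/10 + 231/1600*1/20 + 2949/16000*3/20 = 46029/320000
  d_4[s_4] = 1339/3200*1/10 + 2023/8000*1/4 + 231/1600*3/10 + 2949/16000*1/5 = 14819/80000
d_4 = (s_1=133167/320000, s_2=10191/40000, s_3=46029/320000, s_4=14819/80000)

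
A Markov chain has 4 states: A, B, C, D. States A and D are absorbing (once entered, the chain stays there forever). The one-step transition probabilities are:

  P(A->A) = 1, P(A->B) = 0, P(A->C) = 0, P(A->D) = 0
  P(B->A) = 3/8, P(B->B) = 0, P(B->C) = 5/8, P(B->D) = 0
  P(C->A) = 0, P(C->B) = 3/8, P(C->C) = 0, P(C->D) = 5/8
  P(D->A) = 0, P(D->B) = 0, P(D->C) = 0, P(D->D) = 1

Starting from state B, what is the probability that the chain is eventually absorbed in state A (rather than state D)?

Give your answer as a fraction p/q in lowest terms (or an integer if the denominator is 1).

Answer: 24/49

Derivation:
Let a_i = P(absorbed in A | start in state i).
Boundary conditions: a_A = 1, a_D = 0.
For each transient state i, a_i = sum_j P(i->j) * a_j:
  a_B = 3/8*a_A + 0*a_B + 5/8*a_C + 0*a_D
  a_C = 0*a_A + 3/8*a_B + 0*a_C + 5/8*a_D

Substituting a_A = 1 and a_D = 0, rearrange to (I - Q) a = r where r[i] = P(i -> A):
  [1, -5/8] . (a_B, a_C) = 3/8
  [-3/8, 1] . (a_B, a_C) = 0

Solving yields:
  a_B = 24/49
  a_C = 9/49

Starting state is B, so the absorption probability is a_B = 24/49.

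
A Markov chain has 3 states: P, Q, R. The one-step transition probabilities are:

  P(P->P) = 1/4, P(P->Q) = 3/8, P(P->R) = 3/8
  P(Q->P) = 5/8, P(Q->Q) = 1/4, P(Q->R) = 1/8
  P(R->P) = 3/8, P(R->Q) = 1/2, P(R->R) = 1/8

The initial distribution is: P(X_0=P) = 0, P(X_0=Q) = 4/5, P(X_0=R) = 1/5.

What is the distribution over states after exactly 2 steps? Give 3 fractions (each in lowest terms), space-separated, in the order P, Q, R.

Propagating the distribution step by step (d_{t+1} = d_t * P):
d_0 = (P=0, Q=4/5, R=1/5)
  d_1[P] = 0*1/4 + 4/5*5/8 + 1/5*3/8 = 23/40
  d_1[Q] = 0*3/8 + 4/5*1/4 + 1/5*1/2 = 3/10
  d_1[R] = 0*3/8 + 4/5*1/8 + 1/5*1/8 = 1/8
d_1 = (P=23/40, Q=3/10, R=1/8)
  d_2[P] = 23/40*1/4 + 3/10*5/8 + 1/8*3/8 = 121/320
  d_2[Q] = 23/40*3/8 + 3/10*1/4 + 1/8*1/2 = 113/320
  d_2[R] = 23/40*3/8 + 3/10*1/8 + 1/8*1/8 = 43/160
d_2 = (P=121/320, Q=113/320, R=43/160)

Answer: 121/320 113/320 43/160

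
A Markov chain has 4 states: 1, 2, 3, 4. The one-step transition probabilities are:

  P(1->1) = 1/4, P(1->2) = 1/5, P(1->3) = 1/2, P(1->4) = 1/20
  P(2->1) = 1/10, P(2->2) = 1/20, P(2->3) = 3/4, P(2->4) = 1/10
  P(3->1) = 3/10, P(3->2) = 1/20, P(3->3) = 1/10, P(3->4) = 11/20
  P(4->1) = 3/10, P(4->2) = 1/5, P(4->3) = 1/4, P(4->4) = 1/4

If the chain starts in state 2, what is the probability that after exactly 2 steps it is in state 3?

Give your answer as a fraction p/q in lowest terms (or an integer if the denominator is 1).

Answer: 3/16

Derivation:
Computing P^2 by repeated multiplication:
P^1 =
  1: [1/4, 1/5, 1/2, 1/20]
  2: [1/10, 1/20, 3/4, 1/10]
  3: [3/10, 1/20, 1/10, 11/20]
  4: [3/10, 1/5, 1/4, 1/4]
P^2 =
  1: [99/400, 19/200, 27/80, 8/25]
  2: [57/200, 2/25, 3/16, 179/400]
  3: [11/40, 71/400, 67/200, 17/80]
  4: [49/200, 53/400, 31/80, 47/200]

(P^2)[2 -> 3] = 3/16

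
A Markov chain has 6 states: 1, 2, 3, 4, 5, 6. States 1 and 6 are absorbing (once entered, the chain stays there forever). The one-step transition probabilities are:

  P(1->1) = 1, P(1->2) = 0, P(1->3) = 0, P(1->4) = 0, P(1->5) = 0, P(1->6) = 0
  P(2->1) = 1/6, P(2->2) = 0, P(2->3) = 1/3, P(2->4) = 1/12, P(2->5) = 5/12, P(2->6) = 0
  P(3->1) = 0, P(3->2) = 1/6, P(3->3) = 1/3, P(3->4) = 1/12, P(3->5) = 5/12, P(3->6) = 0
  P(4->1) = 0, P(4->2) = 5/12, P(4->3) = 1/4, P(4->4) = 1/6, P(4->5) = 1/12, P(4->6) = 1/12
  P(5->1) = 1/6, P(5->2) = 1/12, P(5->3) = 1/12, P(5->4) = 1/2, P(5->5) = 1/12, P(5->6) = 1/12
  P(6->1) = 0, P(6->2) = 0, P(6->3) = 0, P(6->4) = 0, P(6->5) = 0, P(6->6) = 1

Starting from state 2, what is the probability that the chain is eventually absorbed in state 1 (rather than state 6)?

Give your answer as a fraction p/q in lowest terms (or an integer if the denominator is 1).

Let a_i = P(absorbed in 1 | start in state i).
Boundary conditions: a_1 = 1, a_6 = 0.
For each transient state i, a_i = sum_j P(i->j) * a_j:
  a_2 = 1/6*a_1 + 0*a_2 + 1/3*a_3 + 1/12*a_4 + 5/12*a_5 + 0*a_6
  a_3 = 0*a_1 + 1/6*a_2 + 1/3*a_3 + 1/12*a_4 + 5/12*a_5 + 0*a_6
  a_4 = 0*a_1 + 5/12*a_2 + 1/4*a_3 + 1/6*a_4 + 1/12*a_5 + 1/12*a_6
  a_5 = 1/6*a_1 + 1/12*a_2 + 1/12*a_3 + 1/2*a_4 + 1/12*a_5 + 1/12*a_6

Substituting a_1 = 1 and a_6 = 0, rearrange to (I - Q) a = r where r[i] = P(i -> 1):
  [1, -1/3, -1/12, -5/12] . (a_2, a_3, a_4, a_5) = 1/6
  [-1/6, 2/3, -1/12, -5/12] . (a_2, a_3, a_4, a_5) = 0
  [-5/12, -1/4, 5/6, -1/12] . (a_2, a_3, a_4, a_5) = 0
  [-1/12, -1/12, -1/2, 11/12] . (a_2, a_3, a_4, a_5) = 1/6

Solving yields:
  a_2 = 635/911
  a_3 = 589/911
  a_4 = 552/911
  a_5 = 578/911

Starting state is 2, so the absorption probability is a_2 = 635/911.

Answer: 635/911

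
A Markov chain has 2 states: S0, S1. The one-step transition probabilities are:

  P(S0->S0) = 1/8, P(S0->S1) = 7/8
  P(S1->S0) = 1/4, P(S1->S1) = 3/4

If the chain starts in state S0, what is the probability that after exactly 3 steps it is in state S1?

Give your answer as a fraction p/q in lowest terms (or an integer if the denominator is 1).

Computing P^3 by repeated multiplication:
P^1 =
  S0: [1/8, 7/8]
  S1: [1/4, 3/4]
P^2 =
  S0: [15/64, 49/64]
  S1: [7/32, 25/32]
P^3 =
  S0: [113/512, 399/512]
  S1: [57/256, 199/256]

(P^3)[S0 -> S1] = 399/512

Answer: 399/512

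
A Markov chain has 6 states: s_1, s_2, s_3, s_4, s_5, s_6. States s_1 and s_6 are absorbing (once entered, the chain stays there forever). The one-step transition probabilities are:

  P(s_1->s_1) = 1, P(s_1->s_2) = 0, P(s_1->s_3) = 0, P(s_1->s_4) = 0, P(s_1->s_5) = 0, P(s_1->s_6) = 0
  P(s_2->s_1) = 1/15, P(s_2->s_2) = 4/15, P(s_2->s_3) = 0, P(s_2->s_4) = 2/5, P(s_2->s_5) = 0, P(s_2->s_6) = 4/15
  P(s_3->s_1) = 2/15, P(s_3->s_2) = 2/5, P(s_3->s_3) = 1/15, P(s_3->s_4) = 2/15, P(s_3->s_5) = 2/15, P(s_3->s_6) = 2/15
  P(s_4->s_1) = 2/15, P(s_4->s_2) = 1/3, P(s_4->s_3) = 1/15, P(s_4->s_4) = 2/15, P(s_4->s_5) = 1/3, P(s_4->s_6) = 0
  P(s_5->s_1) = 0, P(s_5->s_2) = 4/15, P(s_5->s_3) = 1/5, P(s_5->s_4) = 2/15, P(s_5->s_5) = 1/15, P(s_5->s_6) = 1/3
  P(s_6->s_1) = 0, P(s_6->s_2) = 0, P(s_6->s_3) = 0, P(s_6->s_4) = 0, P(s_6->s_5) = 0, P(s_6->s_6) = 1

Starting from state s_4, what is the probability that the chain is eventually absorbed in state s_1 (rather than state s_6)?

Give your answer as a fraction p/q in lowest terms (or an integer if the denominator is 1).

Let a_i = P(absorbed in s_1 | start in state i).
Boundary conditions: a_s_1 = 1, a_s_6 = 0.
For each transient state i, a_i = sum_j P(i->j) * a_j:
  a_s_2 = 1/15*a_s_1 + 4/15*a_s_2 + 0*a_s_3 + 2/5*a_s_4 + 0*a_s_5 + 4/15*a_s_6
  a_s_3 = 2/15*a_s_1 + 2/5*a_s_2 + 1/15*a_s_3 + 2/15*a_s_4 + 2/15*a_s_5 + 2/15*a_s_6
  a_s_4 = 2/15*a_s_1 + 1/3*a_s_2 + 1/15*a_s_3 + 2/15*a_s_4 + 1/3*a_s_5 + 0*a_s_6
  a_s_5 = 0*a_s_1 + 4/15*a_s_2 + 1/5*a_s_3 + 2/15*a_s_4 + 1/15*a_s_5 + 1/3*a_s_6

Substituting a_s_1 = 1 and a_s_6 = 0, rearrange to (I - Q) a = r where r[i] = P(i -> s_1):
  [11/15, 0, -2/5, 0] . (a_s_2, a_s_3, a_s_4, a_s_5) = 1/15
  [-2/5, 14/15, -2/15, -2/15] . (a_s_2, a_s_3, a_s_4, a_s_5) = 2/15
  [-1/3, -1/15, 13/15, -1/3] . (a_s_2, a_s_3, a_s_4, a_s_5) = 2/15
  [-4/15, -1/5, -2/15, 14/15] . (a_s_2, a_s_3, a_s_4, a_s_5) = 0

Solving yields:
  a_s_2 = 408/1373
  a_s_3 = 1462/4119
  a_s_4 = 3115/8238
  a_s_5 = 1771/8238

Starting state is s_4, so the absorption probability is a_s_4 = 3115/8238.

Answer: 3115/8238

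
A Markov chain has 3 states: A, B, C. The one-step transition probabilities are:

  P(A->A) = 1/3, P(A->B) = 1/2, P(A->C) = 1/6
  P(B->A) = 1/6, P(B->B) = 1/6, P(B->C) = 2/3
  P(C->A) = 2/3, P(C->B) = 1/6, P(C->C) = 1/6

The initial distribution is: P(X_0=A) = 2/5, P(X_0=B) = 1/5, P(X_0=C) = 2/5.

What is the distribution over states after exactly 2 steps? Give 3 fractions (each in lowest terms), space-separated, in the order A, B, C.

Propagating the distribution step by step (d_{t+1} = d_t * P):
d_0 = (A=2/5, B=1/5, C=2/5)
  d_1[A] = 2/5*1/3 + 1/5*1/6 + 2/5*2/3 = 13/30
  d_1[B] = 2/5*1/2 + 1/5*1/6 + 2/5*1/6 = 3/10
  d_1[C] = 2/5*1/6 + 1/5*2/3 + 2/5*1/6 = 4/15
d_1 = (A=13/30, B=3/10, C=4/15)
  d_2[A] = 13/30*1/3 + 3/10*1/6 + 4/15*2/3 = 67/180
  d_2[B] = 13/30*1/2 + 3/10*1/6 + 4/15*1/6 = 14/45
  d_2[C] = 13/30*1/6 + 3/10*2/3 + 4/15*1/6 = 19/60
d_2 = (A=67/180, B=14/45, C=19/60)

Answer: 67/180 14/45 19/60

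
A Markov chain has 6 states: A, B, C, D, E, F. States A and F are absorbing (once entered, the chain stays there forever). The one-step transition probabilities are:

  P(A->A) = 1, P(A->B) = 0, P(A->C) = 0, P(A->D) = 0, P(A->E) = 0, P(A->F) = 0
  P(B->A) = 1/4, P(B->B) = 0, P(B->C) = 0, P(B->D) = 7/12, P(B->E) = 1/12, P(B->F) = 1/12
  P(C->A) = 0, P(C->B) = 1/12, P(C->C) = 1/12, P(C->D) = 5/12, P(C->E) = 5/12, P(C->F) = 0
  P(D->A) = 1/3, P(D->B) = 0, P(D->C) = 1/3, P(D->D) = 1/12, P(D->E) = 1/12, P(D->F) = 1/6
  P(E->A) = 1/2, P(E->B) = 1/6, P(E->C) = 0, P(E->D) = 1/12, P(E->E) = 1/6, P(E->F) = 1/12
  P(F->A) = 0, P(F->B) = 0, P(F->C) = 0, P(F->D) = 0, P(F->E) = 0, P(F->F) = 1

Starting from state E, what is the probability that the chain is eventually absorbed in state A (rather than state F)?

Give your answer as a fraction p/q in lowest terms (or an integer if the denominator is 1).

Answer: 4433/5414

Derivation:
Let a_i = P(absorbed in A | start in state i).
Boundary conditions: a_A = 1, a_F = 0.
For each transient state i, a_i = sum_j P(i->j) * a_j:
  a_B = 1/4*a_A + 0*a_B + 0*a_C + 7/12*a_D + 1/12*a_E + 1/12*a_F
  a_C = 0*a_A + 1/12*a_B + 1/12*a_C + 5/12*a_D + 5/12*a_E + 0*a_F
  a_D = 1/3*a_A + 0*a_B + 1/3*a_C + 1/12*a_D + 1/12*a_E + 1/6*a_F
  a_E = 1/2*a_A + 1/6*a_B + 0*a_C + 1/12*a_D + 1/6*a_E + 1/12*a_F

Substituting a_A = 1 and a_F = 0, rearrange to (I - Q) a = r where r[i] = P(i -> A):
  [1, 0, -7/12, -1/12] . (a_B, a_C, a_D, a_E) = 1/4
  [-1/12, 11/12, -5/12, -5/12] . (a_B, a_C, a_D, a_E) = 0
  [0, -1/3, 11/12, -1/12] . (a_B, a_C, a_D, a_E) = 1/3
  [-1/6, 0, -1/12, 5/6] . (a_B, a_C, a_D, a_E) = 1/2

Solving yields:
  a_B = 7969/10828
  a_C = 8279/10828
  a_D = 3877/5414
  a_E = 4433/5414

Starting state is E, so the absorption probability is a_E = 4433/5414.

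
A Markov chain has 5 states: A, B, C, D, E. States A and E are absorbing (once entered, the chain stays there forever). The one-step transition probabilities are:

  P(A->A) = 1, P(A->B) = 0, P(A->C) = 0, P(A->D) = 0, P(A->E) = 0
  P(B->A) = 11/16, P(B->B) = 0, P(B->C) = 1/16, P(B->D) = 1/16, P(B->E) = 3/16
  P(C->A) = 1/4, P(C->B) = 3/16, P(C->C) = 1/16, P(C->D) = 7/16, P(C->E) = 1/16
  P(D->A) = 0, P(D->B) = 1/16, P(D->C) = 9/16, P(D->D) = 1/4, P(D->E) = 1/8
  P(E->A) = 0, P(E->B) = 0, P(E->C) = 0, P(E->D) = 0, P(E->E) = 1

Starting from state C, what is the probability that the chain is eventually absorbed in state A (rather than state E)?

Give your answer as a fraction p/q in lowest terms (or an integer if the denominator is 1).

Answer: 1237/1787

Derivation:
Let a_i = P(absorbed in A | start in state i).
Boundary conditions: a_A = 1, a_E = 0.
For each transient state i, a_i = sum_j P(i->j) * a_j:
  a_B = 11/16*a_A + 0*a_B + 1/16*a_C + 1/16*a_D + 3/16*a_E
  a_C = 1/4*a_A + 3/16*a_B + 1/16*a_C + 7/16*a_D + 1/16*a_E
  a_D = 0*a_A + 1/16*a_B + 9/16*a_C + 1/4*a_D + 1/8*a_E

Substituting a_A = 1 and a_E = 0, rearrange to (I - Q) a = r where r[i] = P(i -> A):
  [1, -1/16, -1/16] . (a_B, a_C, a_D) = 11/16
  [-3/16, 15/16, -7/16] . (a_B, a_C, a_D) = 1/4
  [-1/16, -9/16, 3/4] . (a_B, a_C, a_D) = 0

Solving yields:
  a_B = 1371/1787
  a_C = 1237/1787
  a_D = 1042/1787

Starting state is C, so the absorption probability is a_C = 1237/1787.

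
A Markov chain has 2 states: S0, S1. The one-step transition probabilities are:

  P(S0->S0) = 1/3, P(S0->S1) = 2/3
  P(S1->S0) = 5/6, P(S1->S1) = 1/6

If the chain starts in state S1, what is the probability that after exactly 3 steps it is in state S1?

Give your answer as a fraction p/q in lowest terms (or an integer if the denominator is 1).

Computing P^3 by repeated multiplication:
P^1 =
  S0: [1/3, 2/3]
  S1: [5/6, 1/6]
P^2 =
  S0: [2/3, 1/3]
  S1: [5/12, 7/12]
P^3 =
  S0: [1/2, 1/2]
  S1: [5/8, 3/8]

(P^3)[S1 -> S1] = 3/8

Answer: 3/8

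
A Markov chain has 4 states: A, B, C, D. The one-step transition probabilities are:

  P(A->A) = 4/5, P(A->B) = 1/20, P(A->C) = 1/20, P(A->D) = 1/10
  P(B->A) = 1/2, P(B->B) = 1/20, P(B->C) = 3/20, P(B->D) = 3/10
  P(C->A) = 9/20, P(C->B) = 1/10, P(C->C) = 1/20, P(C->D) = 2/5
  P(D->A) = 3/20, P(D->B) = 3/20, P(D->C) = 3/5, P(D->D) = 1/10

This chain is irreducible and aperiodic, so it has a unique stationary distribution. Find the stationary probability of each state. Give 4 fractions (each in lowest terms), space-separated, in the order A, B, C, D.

Answer: 1002/1603 117/1603 33/229 253/1603

Derivation:
The stationary distribution satisfies pi = pi * P, i.e.:
  pi_A = 4/5*pi_A + 1/2*pi_B + 9/20*pi_C + 3/20*pi_D
  pi_B = 1/20*pi_A + 1/20*pi_B + 1/10*pi_C + 3/20*pi_D
  pi_C = 1/20*pi_A + 3/20*pi_B + 1/20*pi_C + 3/5*pi_D
  pi_D = 1/10*pi_A + 3/10*pi_B + 2/5*pi_C + 1/10*pi_D
with normalization: pi_A + pi_B + pi_C + pi_D = 1.

Using the first 3 balance equations plus normalization, the linear system A*pi = b is:
  [-1/5, 1/2, 9/20, 3/20] . pi = 0
  [1/20, -19/20, 1/10, 3/20] . pi = 0
  [1/20, 3/20, -19/20, 3/5] . pi = 0
  [1, 1, 1, 1] . pi = 1

Solving yields:
  pi_A = 1002/1603
  pi_B = 117/1603
  pi_C = 33/229
  pi_D = 253/1603

Verification (pi * P):
  1002/1603*4/5 + 117/1603*1/2 + 33/229*9/20 + 253/1603*3/20 = 1002/1603 = pi_A  (ok)
  1002/1603*1/20 + 117/1603*1/20 + 33/229*1/10 + 253/1603*3/20 = 117/1603 = pi_B  (ok)
  1002/1603*1/20 + 117/1603*3/20 + 33/229*1/20 + 253/1603*3/5 = 33/229 = pi_C  (ok)
  1002/1603*1/10 + 117/1603*3/10 + 33/229*2/5 + 253/1603*1/10 = 253/1603 = pi_D  (ok)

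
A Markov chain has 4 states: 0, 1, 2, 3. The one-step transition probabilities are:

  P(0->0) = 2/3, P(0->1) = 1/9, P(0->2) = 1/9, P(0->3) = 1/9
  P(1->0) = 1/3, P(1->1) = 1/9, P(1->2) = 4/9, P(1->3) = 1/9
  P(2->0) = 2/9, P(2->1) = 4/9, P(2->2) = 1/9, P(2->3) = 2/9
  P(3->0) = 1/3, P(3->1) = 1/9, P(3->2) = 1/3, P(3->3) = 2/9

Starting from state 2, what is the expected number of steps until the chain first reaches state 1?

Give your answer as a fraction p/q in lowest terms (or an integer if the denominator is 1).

Answer: 207/50

Derivation:
Let h_i = expected steps to first reach 1 from state i.
Boundary: h_1 = 0.
First-step equations for the other states:
  h_0 = 1 + 2/3*h_0 + 1/9*h_1 + 1/9*h_2 + 1/9*h_3
  h_2 = 1 + 2/9*h_0 + 4/9*h_1 + 1/9*h_2 + 2/9*h_3
  h_3 = 1 + 1/3*h_0 + 1/9*h_1 + 1/3*h_2 + 2/9*h_3

Substituting h_1 = 0 and rearranging gives the linear system (I - Q) h = 1:
  [1/3, -1/9, -1/9] . (h_0, h_2, h_3) = 1
  [-2/9, 8/9, -2/9] . (h_0, h_2, h_3) = 1
  [-1/3, -1/3, 7/9] . (h_0, h_2, h_3) = 1

Solving yields:
  h_0 = 63/10
  h_2 = 207/50
  h_3 = 144/25

Starting state is 2, so the expected hitting time is h_2 = 207/50.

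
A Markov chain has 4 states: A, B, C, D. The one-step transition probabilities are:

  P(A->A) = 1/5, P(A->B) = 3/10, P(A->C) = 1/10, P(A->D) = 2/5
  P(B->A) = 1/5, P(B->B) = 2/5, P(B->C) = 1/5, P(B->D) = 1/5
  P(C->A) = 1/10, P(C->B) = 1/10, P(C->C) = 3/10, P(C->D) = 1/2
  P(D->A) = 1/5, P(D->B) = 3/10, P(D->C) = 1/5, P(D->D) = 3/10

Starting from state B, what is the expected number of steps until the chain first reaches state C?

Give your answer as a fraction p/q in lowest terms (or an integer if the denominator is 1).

Answer: 50/9

Derivation:
Let h_i = expected steps to first reach C from state i.
Boundary: h_C = 0.
First-step equations for the other states:
  h_A = 1 + 1/5*h_A + 3/10*h_B + 1/10*h_C + 2/5*h_D
  h_B = 1 + 1/5*h_A + 2/5*h_B + 1/5*h_C + 1/5*h_D
  h_D = 1 + 1/5*h_A + 3/10*h_B + 1/5*h_C + 3/10*h_D

Substituting h_C = 0 and rearranging gives the linear system (I - Q) h = 1:
  [4/5, -3/10, -2/5] . (h_A, h_B, h_D) = 1
  [-1/5, 3/5, -1/5] . (h_A, h_B, h_D) = 1
  [-1/5, -3/10, 7/10] . (h_A, h_B, h_D) = 1

Solving yields:
  h_A = 55/9
  h_B = 50/9
  h_D = 50/9

Starting state is B, so the expected hitting time is h_B = 50/9.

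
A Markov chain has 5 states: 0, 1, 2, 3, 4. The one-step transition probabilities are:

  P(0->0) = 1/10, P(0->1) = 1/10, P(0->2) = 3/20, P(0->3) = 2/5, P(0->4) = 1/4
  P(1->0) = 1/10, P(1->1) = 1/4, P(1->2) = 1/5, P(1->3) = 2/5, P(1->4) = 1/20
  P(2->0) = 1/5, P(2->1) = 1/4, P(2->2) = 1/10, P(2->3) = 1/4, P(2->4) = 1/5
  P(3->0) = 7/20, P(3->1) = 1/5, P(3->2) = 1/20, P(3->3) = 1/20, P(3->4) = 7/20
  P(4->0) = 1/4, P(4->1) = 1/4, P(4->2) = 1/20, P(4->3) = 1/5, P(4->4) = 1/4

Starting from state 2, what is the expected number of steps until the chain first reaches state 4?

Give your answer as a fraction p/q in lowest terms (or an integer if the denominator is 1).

Answer: 206460/44941

Derivation:
Let h_i = expected steps to first reach 4 from state i.
Boundary: h_4 = 0.
First-step equations for the other states:
  h_0 = 1 + 1/10*h_0 + 1/10*h_1 + 3/20*h_2 + 2/5*h_3 + 1/4*h_4
  h_1 = 1 + 1/10*h_0 + 1/4*h_1 + 1/5*h_2 + 2/5*h_3 + 1/20*h_4
  h_2 = 1 + 1/5*h_0 + 1/4*h_1 + 1/10*h_2 + 1/4*h_3 + 1/5*h_4
  h_3 = 1 + 7/20*h_0 + 1/5*h_1 + 1/20*h_2 + 1/20*h_3 + 7/20*h_4

Substituting h_4 = 0 and rearranging gives the linear system (I - Q) h = 1:
  [9/10, -1/10, -3/20, -2/5] . (h_0, h_1, h_2, h_3) = 1
  [-1/10, 3/4, -1/5, -2/5] . (h_0, h_1, h_2, h_3) = 1
  [-1/5, -1/4, 9/10, -1/4] . (h_0, h_1, h_2, h_3) = 1
  [-7/20, -1/5, -1/20, 19/20] . (h_0, h_1, h_2, h_3) = 1

Solving yields:
  h_0 = 189240/44941
  h_1 = 18060/3457
  h_2 = 206460/44941
  h_3 = 13640/3457

Starting state is 2, so the expected hitting time is h_2 = 206460/44941.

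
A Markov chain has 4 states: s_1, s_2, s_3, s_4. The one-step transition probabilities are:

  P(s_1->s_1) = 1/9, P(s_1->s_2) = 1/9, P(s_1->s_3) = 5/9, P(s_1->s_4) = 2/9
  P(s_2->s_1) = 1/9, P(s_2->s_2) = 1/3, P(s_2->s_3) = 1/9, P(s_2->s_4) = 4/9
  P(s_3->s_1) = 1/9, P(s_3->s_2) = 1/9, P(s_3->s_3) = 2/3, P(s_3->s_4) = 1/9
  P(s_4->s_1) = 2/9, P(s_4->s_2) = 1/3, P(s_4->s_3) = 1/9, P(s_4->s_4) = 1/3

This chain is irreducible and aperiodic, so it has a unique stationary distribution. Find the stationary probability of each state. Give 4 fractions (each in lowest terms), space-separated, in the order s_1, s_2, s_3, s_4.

Answer: 53/380 41/190 37/95 97/380

Derivation:
The stationary distribution satisfies pi = pi * P, i.e.:
  pi_s_1 = 1/9*pi_s_1 + 1/9*pi_s_2 + 1/9*pi_s_3 + 2/9*pi_s_4
  pi_s_2 = 1/9*pi_s_1 + 1/3*pi_s_2 + 1/9*pi_s_3 + 1/3*pi_s_4
  pi_s_3 = 5/9*pi_s_1 + 1/9*pi_s_2 + 2/3*pi_s_3 + 1/9*pi_s_4
  pi_s_4 = 2/9*pi_s_1 + 4/9*pi_s_2 + 1/9*pi_s_3 + 1/3*pi_s_4
with normalization: pi_s_1 + pi_s_2 + pi_s_3 + pi_s_4 = 1.

Using the first 3 balance equations plus normalization, the linear system A*pi = b is:
  [-8/9, 1/9, 1/9, 2/9] . pi = 0
  [1/9, -2/3, 1/9, 1/3] . pi = 0
  [5/9, 1/9, -1/3, 1/9] . pi = 0
  [1, 1, 1, 1] . pi = 1

Solving yields:
  pi_s_1 = 53/380
  pi_s_2 = 41/190
  pi_s_3 = 37/95
  pi_s_4 = 97/380

Verification (pi * P):
  53/380*1/9 + 41/190*1/9 + 37/95*1/9 + 97/380*2/9 = 53/380 = pi_s_1  (ok)
  53/380*1/9 + 41/190*1/3 + 37/95*1/9 + 97/380*1/3 = 41/190 = pi_s_2  (ok)
  53/380*5/9 + 41/190*1/9 + 37/95*2/3 + 97/380*1/9 = 37/95 = pi_s_3  (ok)
  53/380*2/9 + 41/190*4/9 + 37/95*1/9 + 97/380*1/3 = 97/380 = pi_s_4  (ok)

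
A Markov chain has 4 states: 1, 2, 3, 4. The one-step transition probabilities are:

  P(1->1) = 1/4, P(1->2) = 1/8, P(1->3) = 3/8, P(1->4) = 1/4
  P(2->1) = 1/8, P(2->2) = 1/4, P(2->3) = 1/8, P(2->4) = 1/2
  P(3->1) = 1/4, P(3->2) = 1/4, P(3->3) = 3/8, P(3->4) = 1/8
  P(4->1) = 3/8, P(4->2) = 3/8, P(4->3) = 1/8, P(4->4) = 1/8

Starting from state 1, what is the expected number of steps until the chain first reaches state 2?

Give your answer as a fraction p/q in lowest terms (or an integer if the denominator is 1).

Let h_i = expected steps to first reach 2 from state i.
Boundary: h_2 = 0.
First-step equations for the other states:
  h_1 = 1 + 1/4*h_1 + 1/8*h_2 + 3/8*h_3 + 1/4*h_4
  h_3 = 1 + 1/4*h_1 + 1/4*h_2 + 3/8*h_3 + 1/8*h_4
  h_4 = 1 + 3/8*h_1 + 3/8*h_2 + 1/8*h_3 + 1/8*h_4

Substituting h_2 = 0 and rearranging gives the linear system (I - Q) h = 1:
  [3/4, -3/8, -1/4] . (h_1, h_3, h_4) = 1
  [-1/4, 5/8, -1/8] . (h_1, h_3, h_4) = 1
  [-3/8, -1/8, 7/8] . (h_1, h_3, h_4) = 1

Solving yields:
  h_1 = 80/17
  h_3 = 72/17
  h_4 = 64/17

Starting state is 1, so the expected hitting time is h_1 = 80/17.

Answer: 80/17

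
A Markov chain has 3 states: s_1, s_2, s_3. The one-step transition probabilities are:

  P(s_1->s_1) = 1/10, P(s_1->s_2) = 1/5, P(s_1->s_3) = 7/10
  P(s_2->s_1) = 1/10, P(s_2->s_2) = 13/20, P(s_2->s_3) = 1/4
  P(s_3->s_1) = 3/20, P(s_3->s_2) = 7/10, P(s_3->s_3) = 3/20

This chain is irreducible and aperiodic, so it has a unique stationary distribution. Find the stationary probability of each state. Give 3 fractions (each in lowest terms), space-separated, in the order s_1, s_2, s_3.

Answer: 49/431 264/431 118/431

Derivation:
The stationary distribution satisfies pi = pi * P, i.e.:
  pi_s_1 = 1/10*pi_s_1 + 1/10*pi_s_2 + 3/20*pi_s_3
  pi_s_2 = 1/5*pi_s_1 + 13/20*pi_s_2 + 7/10*pi_s_3
  pi_s_3 = 7/10*pi_s_1 + 1/4*pi_s_2 + 3/20*pi_s_3
with normalization: pi_s_1 + pi_s_2 + pi_s_3 = 1.

Using the first 2 balance equations plus normalization, the linear system A*pi = b is:
  [-9/10, 1/10, 3/20] . pi = 0
  [1/5, -7/20, 7/10] . pi = 0
  [1, 1, 1] . pi = 1

Solving yields:
  pi_s_1 = 49/431
  pi_s_2 = 264/431
  pi_s_3 = 118/431

Verification (pi * P):
  49/431*1/10 + 264/431*1/10 + 118/431*3/20 = 49/431 = pi_s_1  (ok)
  49/431*1/5 + 264/431*13/20 + 118/431*7/10 = 264/431 = pi_s_2  (ok)
  49/431*7/10 + 264/431*1/4 + 118/431*3/20 = 118/431 = pi_s_3  (ok)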